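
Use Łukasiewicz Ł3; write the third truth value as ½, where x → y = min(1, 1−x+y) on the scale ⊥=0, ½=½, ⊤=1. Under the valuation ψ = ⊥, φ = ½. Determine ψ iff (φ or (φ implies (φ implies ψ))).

φ implies ψ = ½ implies ⊥ = ½  [min(1, 1−½+0)]
φ implies (φ implies ψ) = ½ implies ½ = ⊤
φ or (φ implies (φ implies ψ)) = ½ or ⊤ = ⊤
ψ iff (φ or (φ implies (φ implies ψ))) = ⊥ iff ⊤ = ⊥

⊥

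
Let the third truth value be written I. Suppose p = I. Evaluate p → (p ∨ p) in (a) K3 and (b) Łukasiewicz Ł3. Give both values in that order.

I; true

In K3: p ∨ p = I ∨ I = I
p → (p ∨ p) = I → I = I
In Łukasiewicz Ł3: p ∨ p = I ∨ I = I
p → (p ∨ p) = I → I = true
They differ because K3 and Łukasiewicz Ł3 treat I differently under implication.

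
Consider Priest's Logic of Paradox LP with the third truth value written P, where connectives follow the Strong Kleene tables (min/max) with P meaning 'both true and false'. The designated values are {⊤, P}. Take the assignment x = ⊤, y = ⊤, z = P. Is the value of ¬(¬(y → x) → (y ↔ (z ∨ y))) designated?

No

y → x = ⊤ → ⊤ = ⊤
¬(y → x) = ¬⊤ = ⊥
z ∨ y = P ∨ ⊤ = ⊤
y ↔ (z ∨ y) = ⊤ ↔ ⊤ = ⊤
¬(y → x) → (y ↔ (z ∨ y)) = ⊥ → ⊤ = ⊤
¬(¬(y → x) → (y ↔ (z ∨ y))) = ¬⊤ = ⊥
⊥ ∉ {⊤, P}.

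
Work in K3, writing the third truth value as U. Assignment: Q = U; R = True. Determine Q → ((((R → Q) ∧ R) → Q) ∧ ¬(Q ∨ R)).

U

R → Q = True → U = U  [¬True ∨ U]
(R → Q) ∧ R = U ∧ True = U
((R → Q) ∧ R) → Q = U → U = U
Q ∨ R = U ∨ True = True
¬(Q ∨ R) = ¬True = False
(((R → Q) ∧ R) → Q) ∧ ¬(Q ∨ R) = U ∧ False = False
Q → ((((R → Q) ∧ R) → Q) ∧ ¬(Q ∨ R)) = U → False = U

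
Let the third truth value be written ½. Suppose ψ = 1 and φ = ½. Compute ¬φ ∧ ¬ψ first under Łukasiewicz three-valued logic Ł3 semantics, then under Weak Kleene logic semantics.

0; ½

In Łukasiewicz three-valued logic Ł3: ¬φ = ¬½ = ½
¬ψ = ¬1 = 0
¬φ ∧ ¬ψ = ½ ∧ 0 = 0
In Weak Kleene logic: ¬φ = ¬½ = ½
¬ψ = ¬1 = 0
¬φ ∧ ¬ψ = ½ ∧ 0 = ½
They differ because Łukasiewicz three-valued logic Ł3 and Weak Kleene logic treat ½ differently under the binary connectives.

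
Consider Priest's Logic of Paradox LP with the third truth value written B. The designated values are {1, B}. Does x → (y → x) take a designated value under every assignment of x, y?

Every assignment of x, y over {1, B, 0} gives a value in {1, B}.
In particular, with x=B, y=B: x → (y → x) = B.

Yes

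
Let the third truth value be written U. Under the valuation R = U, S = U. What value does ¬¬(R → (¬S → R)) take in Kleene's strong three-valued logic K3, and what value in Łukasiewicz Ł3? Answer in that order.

U; 1

In Kleene's strong three-valued logic K3: ¬S = ¬U = U
¬S → R = U → U = U  [¬U ∨ U]
R → (¬S → R) = U → U = U
¬(R → (¬S → R)) = ¬U = U
¬¬(R → (¬S → R)) = ¬U = U
In Łukasiewicz Ł3: ¬S = ¬U = U
¬S → R = U → U = 1  [min(1, 1−½+½)]
R → (¬S → R) = U → 1 = 1
¬(R → (¬S → R)) = ¬1 = 0
¬¬(R → (¬S → R)) = ¬0 = 1
They differ because Kleene's strong three-valued logic K3 and Łukasiewicz Ł3 treat U differently under implication.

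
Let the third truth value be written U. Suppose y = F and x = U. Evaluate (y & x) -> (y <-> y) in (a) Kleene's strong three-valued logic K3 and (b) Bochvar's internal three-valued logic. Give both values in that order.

T; U

In Kleene's strong three-valued logic K3: y & x = F & U = F
y <-> y = F <-> F = T
(y & x) -> (y <-> y) = F -> T = T
In Bochvar's internal three-valued logic: y & x = F & U = U
y <-> y = F <-> F = T
(y & x) -> (y <-> y) = U -> T = U  [any arg is the third value ⇒ result is the third value]
They differ because Kleene's strong three-valued logic K3 and Bochvar's internal three-valued logic treat U differently under the binary connectives.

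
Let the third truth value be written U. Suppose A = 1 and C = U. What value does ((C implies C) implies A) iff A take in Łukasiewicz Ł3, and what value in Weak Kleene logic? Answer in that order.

1; U

In Łukasiewicz Ł3: C implies C = U implies U = 1  [min(1, 1−½+½)]
(C implies C) implies A = 1 implies 1 = 1
((C implies C) implies A) iff A = 1 iff 1 = 1
In Weak Kleene logic: C implies C = U implies U = U  [any arg is the third value ⇒ result is the third value]
(C implies C) implies A = U implies 1 = U
((C implies C) implies A) iff A = U iff 1 = U
They differ because Łukasiewicz Ł3 and Weak Kleene logic treat U differently under the binary connectives.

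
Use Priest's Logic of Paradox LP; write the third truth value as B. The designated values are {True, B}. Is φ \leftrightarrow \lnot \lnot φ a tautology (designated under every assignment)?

Every assignment of φ over {True, B, False} gives a value in {True, B}.
In particular, with φ=B: φ \leftrightarrow \lnot \lnot φ = B.

Yes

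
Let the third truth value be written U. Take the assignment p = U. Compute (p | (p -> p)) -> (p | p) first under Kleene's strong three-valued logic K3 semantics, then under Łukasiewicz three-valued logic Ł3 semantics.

U; U

In Kleene's strong three-valued logic K3: p -> p = U -> U = U  [~U | U]
p | (p -> p) = U | U = U
p | p = U | U = U
(p | (p -> p)) -> (p | p) = U -> U = U
In Łukasiewicz three-valued logic Ł3: p -> p = U -> U = T  [min(1, 1−½+½)]
p | (p -> p) = U | T = T
p | p = U | U = U
(p | (p -> p)) -> (p | p) = T -> U = U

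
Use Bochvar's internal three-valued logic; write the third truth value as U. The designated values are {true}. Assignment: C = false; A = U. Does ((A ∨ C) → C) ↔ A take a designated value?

A ∨ C = U ∨ false = U
(A ∨ C) → C = U → false = U  [any arg is the third value ⇒ result is the third value]
((A ∨ C) → C) ↔ A = U ↔ U = U
U ∉ {true}.

No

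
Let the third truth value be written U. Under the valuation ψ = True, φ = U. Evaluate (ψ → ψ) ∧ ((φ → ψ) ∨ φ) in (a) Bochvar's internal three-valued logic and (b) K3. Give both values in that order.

U; True

In Bochvar's internal three-valued logic: ψ → ψ = True → True = True
φ → ψ = U → True = U  [any arg is the third value ⇒ result is the third value]
(φ → ψ) ∨ φ = U ∨ U = U
(ψ → ψ) ∧ ((φ → ψ) ∨ φ) = True ∧ U = U
In K3: ψ → ψ = True → True = True
φ → ψ = U → True = True  [¬U ∨ True]
(φ → ψ) ∨ φ = True ∨ U = True
(ψ → ψ) ∧ ((φ → ψ) ∨ φ) = True ∧ True = True
They differ because Bochvar's internal three-valued logic and K3 treat U differently under the binary connectives.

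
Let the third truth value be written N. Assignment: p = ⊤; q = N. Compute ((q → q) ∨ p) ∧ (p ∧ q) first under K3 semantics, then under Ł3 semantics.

N; N

In K3: q → q = N → N = N  [¬N ∨ N]
(q → q) ∨ p = N ∨ ⊤ = ⊤
p ∧ q = ⊤ ∧ N = N
((q → q) ∨ p) ∧ (p ∧ q) = ⊤ ∧ N = N
In Ł3: q → q = N → N = ⊤  [min(1, 1−½+½)]
(q → q) ∨ p = ⊤ ∨ ⊤ = ⊤
p ∧ q = ⊤ ∧ N = N
((q → q) ∨ p) ∧ (p ∧ q) = ⊤ ∧ N = N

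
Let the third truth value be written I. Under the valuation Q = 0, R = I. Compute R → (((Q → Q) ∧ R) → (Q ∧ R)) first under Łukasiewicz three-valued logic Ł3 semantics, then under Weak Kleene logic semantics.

In Łukasiewicz three-valued logic Ł3: Q → Q = 0 → 0 = 1
(Q → Q) ∧ R = 1 ∧ I = I
Q ∧ R = 0 ∧ I = 0
((Q → Q) ∧ R) → (Q ∧ R) = I → 0 = I
R → (((Q → Q) ∧ R) → (Q ∧ R)) = I → I = 1
In Weak Kleene logic: Q → Q = 0 → 0 = 1
(Q → Q) ∧ R = 1 ∧ I = I
Q ∧ R = 0 ∧ I = I
((Q → Q) ∧ R) → (Q ∧ R) = I → I = I
R → (((Q → Q) ∧ R) → (Q ∧ R)) = I → I = I
They differ because Łukasiewicz three-valued logic Ł3 and Weak Kleene logic treat I differently under the binary connectives.

1; I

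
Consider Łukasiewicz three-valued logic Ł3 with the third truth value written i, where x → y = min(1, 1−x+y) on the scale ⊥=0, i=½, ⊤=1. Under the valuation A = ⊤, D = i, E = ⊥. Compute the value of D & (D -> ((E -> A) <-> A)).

i

E -> A = ⊥ -> ⊤ = ⊤
(E -> A) <-> A = ⊤ <-> ⊤ = ⊤
D -> ((E -> A) <-> A) = i -> ⊤ = ⊤
D & (D -> ((E -> A) <-> A)) = i & ⊤ = i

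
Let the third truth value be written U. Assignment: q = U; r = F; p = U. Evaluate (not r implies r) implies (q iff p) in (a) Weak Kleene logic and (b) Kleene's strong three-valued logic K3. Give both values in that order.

In Weak Kleene logic: not r = not F = T
not r implies r = T implies F = F
q iff p = U iff U = U
(not r implies r) implies (q iff p) = F implies U = U  [any arg is the third value ⇒ result is the third value]
In Kleene's strong three-valued logic K3: not r = not F = T
not r implies r = T implies F = F
q iff p = U iff U = U
(not r implies r) implies (q iff p) = F implies U = T
They differ because Weak Kleene logic and Kleene's strong three-valued logic K3 treat U differently under the binary connectives.

U; T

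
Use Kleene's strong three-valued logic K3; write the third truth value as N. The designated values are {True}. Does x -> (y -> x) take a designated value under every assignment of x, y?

Countermodel: x=N, y=True gives N, which is not designated.

No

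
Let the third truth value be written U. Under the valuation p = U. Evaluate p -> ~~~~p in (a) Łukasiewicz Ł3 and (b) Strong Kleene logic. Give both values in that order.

In Łukasiewicz Ł3: ~p = ~U = U
~~p = ~U = U
~~~p = ~U = U
~~~~p = ~U = U
p -> ~~~~p = U -> U = 1  [min(1, 1−½+½)]
In Strong Kleene logic: ~p = ~U = U
~~p = ~U = U
~~~p = ~U = U
~~~~p = ~U = U
p -> ~~~~p = U -> U = U  [~U | U]
They differ because Łukasiewicz Ł3 and Strong Kleene logic treat U differently under implication.

1; U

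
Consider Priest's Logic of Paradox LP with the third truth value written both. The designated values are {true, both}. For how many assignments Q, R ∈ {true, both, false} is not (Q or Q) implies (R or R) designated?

Of the 9 assignments, 8 give a value in {true, both}.

8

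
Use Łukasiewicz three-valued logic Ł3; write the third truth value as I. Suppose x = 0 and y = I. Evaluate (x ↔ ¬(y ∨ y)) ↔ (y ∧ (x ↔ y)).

1

y ∨ y = I ∨ I = I
¬(y ∨ y) = ¬I = I
x ↔ ¬(y ∨ y) = 0 ↔ I = I  [1 − |0−½|]
x ↔ y = 0 ↔ I = I
y ∧ (x ↔ y) = I ∧ I = I
(x ↔ ¬(y ∨ y)) ↔ (y ∧ (x ↔ y)) = I ↔ I = 1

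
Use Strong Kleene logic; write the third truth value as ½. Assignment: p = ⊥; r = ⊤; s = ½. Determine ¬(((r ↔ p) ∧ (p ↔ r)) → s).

⊥

r ↔ p = ⊤ ↔ ⊥ = ⊥
p ↔ r = ⊥ ↔ ⊤ = ⊥
(r ↔ p) ∧ (p ↔ r) = ⊥ ∧ ⊥ = ⊥
((r ↔ p) ∧ (p ↔ r)) → s = ⊥ → ½ = ⊤
¬(((r ↔ p) ∧ (p ↔ r)) → s) = ¬⊤ = ⊥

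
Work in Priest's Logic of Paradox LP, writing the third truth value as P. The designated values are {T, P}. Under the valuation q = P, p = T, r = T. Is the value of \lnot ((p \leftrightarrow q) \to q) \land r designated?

p \leftrightarrow q = T \leftrightarrow P = P
(p \leftrightarrow q) \to q = P \to P = P
\lnot ((p \leftrightarrow q) \to q) = \lnot P = P
\lnot ((p \leftrightarrow q) \to q) \land r = P \land T = P
P ∈ {T, P}.

Yes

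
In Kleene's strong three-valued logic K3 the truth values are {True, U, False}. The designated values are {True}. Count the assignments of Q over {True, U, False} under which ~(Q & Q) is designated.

Q=True: False ·
Q=U: U ·
Q=False: True ✓

1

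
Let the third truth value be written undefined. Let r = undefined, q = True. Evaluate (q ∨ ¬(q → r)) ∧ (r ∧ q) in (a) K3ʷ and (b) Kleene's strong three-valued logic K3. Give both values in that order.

In K3ʷ: q → r = True → undefined = undefined  [any arg is the third value ⇒ result is the third value]
¬(q → r) = ¬undefined = undefined
q ∨ ¬(q → r) = True ∨ undefined = undefined
r ∧ q = undefined ∧ True = undefined
(q ∨ ¬(q → r)) ∧ (r ∧ q) = undefined ∧ undefined = undefined
In Kleene's strong three-valued logic K3: q → r = True → undefined = undefined
¬(q → r) = ¬undefined = undefined
q ∨ ¬(q → r) = True ∨ undefined = True
r ∧ q = undefined ∧ True = undefined
(q ∨ ¬(q → r)) ∧ (r ∧ q) = True ∧ undefined = undefined

undefined; undefined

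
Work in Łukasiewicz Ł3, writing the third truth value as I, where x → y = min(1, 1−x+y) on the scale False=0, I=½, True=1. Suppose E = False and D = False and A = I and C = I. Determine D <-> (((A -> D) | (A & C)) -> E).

A -> D = I -> False = I  [min(1, 1−½+0)]
A & C = I & I = I
(A -> D) | (A & C) = I | I = I
((A -> D) | (A & C)) -> E = I -> False = I
D <-> (((A -> D) | (A & C)) -> E) = False <-> I = I

I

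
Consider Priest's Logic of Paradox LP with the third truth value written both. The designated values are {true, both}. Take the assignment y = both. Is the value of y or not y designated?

Yes

not y = not both = both
y or not y = both or both = both
both ∈ {true, both}.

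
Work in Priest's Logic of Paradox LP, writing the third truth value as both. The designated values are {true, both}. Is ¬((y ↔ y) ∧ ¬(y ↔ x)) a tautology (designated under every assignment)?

Countermodel: y=true, x=false gives false, which is not designated.

No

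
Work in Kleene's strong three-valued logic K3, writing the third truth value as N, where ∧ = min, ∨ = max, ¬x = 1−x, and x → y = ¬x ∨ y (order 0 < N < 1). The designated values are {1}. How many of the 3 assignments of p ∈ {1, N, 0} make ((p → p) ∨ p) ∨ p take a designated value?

p=1: 1 ✓
p=N: N ·
p=0: 1 ✓

2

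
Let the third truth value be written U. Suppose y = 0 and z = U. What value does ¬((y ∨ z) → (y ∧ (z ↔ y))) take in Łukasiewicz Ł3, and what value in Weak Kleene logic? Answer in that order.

U; U

In Łukasiewicz Ł3: y ∨ z = 0 ∨ U = U
z ↔ y = U ↔ 0 = U
y ∧ (z ↔ y) = 0 ∧ U = 0
(y ∨ z) → (y ∧ (z ↔ y)) = U → 0 = U
¬((y ∨ z) → (y ∧ (z ↔ y))) = ¬U = U
In Weak Kleene logic: y ∨ z = 0 ∨ U = U
z ↔ y = U ↔ 0 = U
y ∧ (z ↔ y) = 0 ∧ U = U
(y ∨ z) → (y ∧ (z ↔ y)) = U → U = U
¬((y ∨ z) → (y ∧ (z ↔ y))) = ¬U = U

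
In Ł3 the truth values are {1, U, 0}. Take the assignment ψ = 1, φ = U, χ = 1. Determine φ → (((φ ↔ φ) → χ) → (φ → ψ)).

φ ↔ φ = U ↔ U = 1  [1 − |½−½|]
(φ ↔ φ) → χ = 1 → 1 = 1
φ → ψ = U → 1 = 1
((φ ↔ φ) → χ) → (φ → ψ) = 1 → 1 = 1
φ → (((φ ↔ φ) → χ) → (φ → ψ)) = U → 1 = 1

1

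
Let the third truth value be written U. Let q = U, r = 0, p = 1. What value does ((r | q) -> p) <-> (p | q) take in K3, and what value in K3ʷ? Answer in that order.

In K3: r | q = 0 | U = U
(r | q) -> p = U -> 1 = 1  [~U | 1]
p | q = 1 | U = 1
((r | q) -> p) <-> (p | q) = 1 <-> 1 = 1
In K3ʷ: r | q = 0 | U = U
(r | q) -> p = U -> 1 = U  [any arg is the third value ⇒ result is the third value]
p | q = 1 | U = U
((r | q) -> p) <-> (p | q) = U <-> U = U
They differ because K3 and K3ʷ treat U differently under the binary connectives.

1; U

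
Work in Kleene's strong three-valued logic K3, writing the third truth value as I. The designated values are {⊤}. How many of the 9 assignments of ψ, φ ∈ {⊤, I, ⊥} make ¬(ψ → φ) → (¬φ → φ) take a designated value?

5

Of the 9 assignments, 5 give a value in {⊤}.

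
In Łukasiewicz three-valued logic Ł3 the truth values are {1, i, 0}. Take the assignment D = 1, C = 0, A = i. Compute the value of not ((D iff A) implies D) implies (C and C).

D iff A = 1 iff i = i  [1 − |1−½|]
(D iff A) implies D = i implies 1 = 1
not ((D iff A) implies D) = not 1 = 0
C and C = 0 and 0 = 0
not ((D iff A) implies D) implies (C and C) = 0 implies 0 = 1

1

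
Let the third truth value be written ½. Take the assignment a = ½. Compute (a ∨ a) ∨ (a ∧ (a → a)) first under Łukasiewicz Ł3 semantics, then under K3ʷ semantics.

½; ½

In Łukasiewicz Ł3: a ∨ a = ½ ∨ ½ = ½
a → a = ½ → ½ = T
a ∧ (a → a) = ½ ∧ T = ½
(a ∨ a) ∨ (a ∧ (a → a)) = ½ ∨ ½ = ½
In K3ʷ: a ∨ a = ½ ∨ ½ = ½
a → a = ½ → ½ = ½  [any arg is the third value ⇒ result is the third value]
a ∧ (a → a) = ½ ∧ ½ = ½
(a ∨ a) ∨ (a ∧ (a → a)) = ½ ∨ ½ = ½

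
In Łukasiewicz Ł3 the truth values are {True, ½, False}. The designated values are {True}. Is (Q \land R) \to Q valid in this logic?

Yes

Every assignment of Q, R over {True, ½, False} gives a value in {True}.
In particular, with Q=½, R=½: (Q \land R) \to Q = True.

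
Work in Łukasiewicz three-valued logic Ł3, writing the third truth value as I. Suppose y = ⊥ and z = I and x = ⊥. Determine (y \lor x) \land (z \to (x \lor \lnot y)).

⊥

y \lor x = ⊥ \lor ⊥ = ⊥
\lnot y = \lnot ⊥ = ⊤
x \lor \lnot y = ⊥ \lor ⊤ = ⊤
z \to (x \lor \lnot y) = I \to ⊤ = ⊤  [min(1, 1−½+1)]
(y \lor x) \land (z \to (x \lor \lnot y)) = ⊥ \land ⊤ = ⊥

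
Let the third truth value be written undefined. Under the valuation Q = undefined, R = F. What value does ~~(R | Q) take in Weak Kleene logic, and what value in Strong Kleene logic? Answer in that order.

In Weak Kleene logic: R | Q = F | undefined = undefined
~(R | Q) = ~undefined = undefined
~~(R | Q) = ~undefined = undefined
In Strong Kleene logic: R | Q = F | undefined = undefined
~(R | Q) = ~undefined = undefined
~~(R | Q) = ~undefined = undefined

undefined; undefined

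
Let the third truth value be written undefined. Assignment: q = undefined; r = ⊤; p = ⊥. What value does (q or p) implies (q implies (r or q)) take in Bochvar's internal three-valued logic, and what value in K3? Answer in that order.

In Bochvar's internal three-valued logic: q or p = undefined or ⊥ = undefined
r or q = ⊤ or undefined = undefined
q implies (r or q) = undefined implies undefined = undefined
(q or p) implies (q implies (r or q)) = undefined implies undefined = undefined
In K3: q or p = undefined or ⊥ = undefined
r or q = ⊤ or undefined = ⊤
q implies (r or q) = undefined implies ⊤ = ⊤  [not undefined or ⊤]
(q or p) implies (q implies (r or q)) = undefined implies ⊤ = ⊤
They differ because Bochvar's internal three-valued logic and K3 treat undefined differently under the binary connectives.

undefined; ⊤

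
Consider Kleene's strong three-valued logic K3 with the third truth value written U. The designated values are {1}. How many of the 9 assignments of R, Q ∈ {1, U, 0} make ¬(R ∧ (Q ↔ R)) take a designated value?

4

Designated under: (R=1, Q=0); (R=0, Q=1); (R=0, Q=U); (R=0, Q=0).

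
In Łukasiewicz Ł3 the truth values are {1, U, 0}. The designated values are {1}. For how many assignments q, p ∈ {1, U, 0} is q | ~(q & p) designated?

Of the 9 assignments, 7 give a value in {1}.

7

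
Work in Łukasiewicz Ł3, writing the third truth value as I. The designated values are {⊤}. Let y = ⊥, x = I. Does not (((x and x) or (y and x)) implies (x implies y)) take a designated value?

No

x and x = I and I = I
y and x = ⊥ and I = ⊥
(x and x) or (y and x) = I or ⊥ = I
x implies y = I implies ⊥ = I
((x and x) or (y and x)) implies (x implies y) = I implies I = ⊤
not (((x and x) or (y and x)) implies (x implies y)) = not ⊤ = ⊥
⊥ ∉ {⊤}.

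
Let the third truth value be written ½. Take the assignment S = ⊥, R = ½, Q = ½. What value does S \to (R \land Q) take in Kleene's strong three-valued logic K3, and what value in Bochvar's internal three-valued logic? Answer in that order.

⊤; ½

In Kleene's strong three-valued logic K3: R \land Q = ½ \land ½ = ½
S \to (R \land Q) = ⊥ \to ½ = ⊤  [\lnot ⊥ \lor ½]
In Bochvar's internal three-valued logic: R \land Q = ½ \land ½ = ½
S \to (R \land Q) = ⊥ \to ½ = ½
They differ because Kleene's strong three-valued logic K3 and Bochvar's internal three-valued logic treat ½ differently under the binary connectives.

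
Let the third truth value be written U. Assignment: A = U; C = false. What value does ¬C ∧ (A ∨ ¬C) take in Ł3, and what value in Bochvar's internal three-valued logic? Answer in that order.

In Ł3: ¬C = ¬false = true
¬C = ¬false = true
A ∨ ¬C = U ∨ true = true
¬C ∧ (A ∨ ¬C) = true ∧ true = true
In Bochvar's internal three-valued logic: ¬C = ¬false = true
¬C = ¬false = true
A ∨ ¬C = U ∨ true = U
¬C ∧ (A ∨ ¬C) = true ∧ U = U
They differ because Ł3 and Bochvar's internal three-valued logic treat U differently under the binary connectives.

true; U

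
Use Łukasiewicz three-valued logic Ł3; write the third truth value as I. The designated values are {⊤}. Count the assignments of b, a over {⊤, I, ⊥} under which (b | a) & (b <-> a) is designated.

Designated under: (b=⊤, a=⊤).

1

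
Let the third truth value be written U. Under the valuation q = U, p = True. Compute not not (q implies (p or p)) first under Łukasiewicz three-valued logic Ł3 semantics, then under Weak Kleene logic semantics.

In Łukasiewicz three-valued logic Ł3: p or p = True or True = True
q implies (p or p) = U implies True = True
not (q implies (p or p)) = not True = False
not not (q implies (p or p)) = not False = True
In Weak Kleene logic: p or p = True or True = True
q implies (p or p) = U implies True = U  [any arg is the third value ⇒ result is the third value]
not (q implies (p or p)) = not U = U
not not (q implies (p or p)) = not U = U
They differ because Łukasiewicz three-valued logic Ł3 and Weak Kleene logic treat U differently under the binary connectives.

True; U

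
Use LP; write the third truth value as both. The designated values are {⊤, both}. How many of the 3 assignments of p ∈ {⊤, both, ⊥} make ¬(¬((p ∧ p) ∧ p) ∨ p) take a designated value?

p=⊤: ⊥ ·
p=both: both ✓
p=⊥: ⊥ ·

1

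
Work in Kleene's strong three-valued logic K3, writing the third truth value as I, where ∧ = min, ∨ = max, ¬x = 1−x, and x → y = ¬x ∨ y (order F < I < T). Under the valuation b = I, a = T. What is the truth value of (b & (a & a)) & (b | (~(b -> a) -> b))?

a & a = T & T = T
b & (a & a) = I & T = I
b -> a = I -> T = T  [~I | T]
~(b -> a) = ~T = F
~(b -> a) -> b = F -> I = T
b | (~(b -> a) -> b) = I | T = T
(b & (a & a)) & (b | (~(b -> a) -> b)) = I & T = I

I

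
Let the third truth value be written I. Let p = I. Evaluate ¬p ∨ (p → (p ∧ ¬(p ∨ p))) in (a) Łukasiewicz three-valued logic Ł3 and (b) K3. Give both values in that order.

In Łukasiewicz three-valued logic Ł3: ¬p = ¬I = I
p ∨ p = I ∨ I = I
¬(p ∨ p) = ¬I = I
p ∧ ¬(p ∨ p) = I ∧ I = I
p → (p ∧ ¬(p ∨ p)) = I → I = 1  [min(1, 1−½+½)]
¬p ∨ (p → (p ∧ ¬(p ∨ p))) = I ∨ 1 = 1
In K3: ¬p = ¬I = I
p ∨ p = I ∨ I = I
¬(p ∨ p) = ¬I = I
p ∧ ¬(p ∨ p) = I ∧ I = I
p → (p ∧ ¬(p ∨ p)) = I → I = I  [¬I ∨ I]
¬p ∨ (p → (p ∧ ¬(p ∨ p))) = I ∨ I = I
They differ because Łukasiewicz three-valued logic Ł3 and K3 treat I differently under implication.

1; I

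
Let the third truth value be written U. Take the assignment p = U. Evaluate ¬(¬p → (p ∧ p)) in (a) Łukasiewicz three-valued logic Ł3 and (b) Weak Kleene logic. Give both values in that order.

In Łukasiewicz three-valued logic Ł3: ¬p = ¬U = U
p ∧ p = U ∧ U = U
¬p → (p ∧ p) = U → U = True
¬(¬p → (p ∧ p)) = ¬True = False
In Weak Kleene logic: ¬p = ¬U = U
p ∧ p = U ∧ U = U
¬p → (p ∧ p) = U → U = U
¬(¬p → (p ∧ p)) = ¬U = U
They differ because Łukasiewicz three-valued logic Ł3 and Weak Kleene logic treat U differently under the binary connectives.

False; U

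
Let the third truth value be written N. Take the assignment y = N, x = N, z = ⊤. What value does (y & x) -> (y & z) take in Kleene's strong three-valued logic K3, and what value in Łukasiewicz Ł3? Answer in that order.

In Kleene's strong three-valued logic K3: y & x = N & N = N
y & z = N & ⊤ = N
(y & x) -> (y & z) = N -> N = N  [~N | N]
In Łukasiewicz Ł3: y & x = N & N = N
y & z = N & ⊤ = N
(y & x) -> (y & z) = N -> N = ⊤
They differ because Kleene's strong three-valued logic K3 and Łukasiewicz Ł3 treat N differently under implication.

N; ⊤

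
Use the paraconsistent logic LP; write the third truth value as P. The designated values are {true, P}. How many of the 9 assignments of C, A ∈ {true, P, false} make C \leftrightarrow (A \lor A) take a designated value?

Of the 9 assignments, 7 give a value in {true, P}.

7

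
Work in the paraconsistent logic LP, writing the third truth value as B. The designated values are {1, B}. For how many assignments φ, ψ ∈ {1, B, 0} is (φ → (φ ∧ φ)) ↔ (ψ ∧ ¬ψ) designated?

Of the 9 assignments, 5 give a value in {1, B}.

5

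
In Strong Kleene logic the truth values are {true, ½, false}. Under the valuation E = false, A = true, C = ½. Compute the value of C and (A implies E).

false

A implies E = true implies false = false
C and (A implies E) = ½ and false = false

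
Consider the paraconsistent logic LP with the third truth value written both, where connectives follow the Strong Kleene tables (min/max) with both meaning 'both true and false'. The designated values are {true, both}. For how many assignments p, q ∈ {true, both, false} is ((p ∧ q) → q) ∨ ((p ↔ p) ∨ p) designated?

Of the 9 assignments, 9 give a value in {true, both}.

9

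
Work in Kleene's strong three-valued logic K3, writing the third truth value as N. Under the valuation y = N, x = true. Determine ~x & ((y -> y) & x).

~x = ~true = false
y -> y = N -> N = N
(y -> y) & x = N & true = N
~x & ((y -> y) & x) = false & N = false

false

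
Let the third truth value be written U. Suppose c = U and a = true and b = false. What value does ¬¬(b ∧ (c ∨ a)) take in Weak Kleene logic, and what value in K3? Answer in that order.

U; false

In Weak Kleene logic: c ∨ a = U ∨ true = U
b ∧ (c ∨ a) = false ∧ U = U
¬(b ∧ (c ∨ a)) = ¬U = U
¬¬(b ∧ (c ∨ a)) = ¬U = U
In K3: c ∨ a = U ∨ true = true
b ∧ (c ∨ a) = false ∧ true = false
¬(b ∧ (c ∨ a)) = ¬false = true
¬¬(b ∧ (c ∨ a)) = ¬true = false
They differ because Weak Kleene logic and K3 treat U differently under the binary connectives.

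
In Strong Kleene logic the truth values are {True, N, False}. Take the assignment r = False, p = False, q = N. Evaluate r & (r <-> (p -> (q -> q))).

q -> q = N -> N = N  [~N | N]
p -> (q -> q) = False -> N = True
r <-> (p -> (q -> q)) = False <-> True = False
r & (r <-> (p -> (q -> q))) = False & False = False

False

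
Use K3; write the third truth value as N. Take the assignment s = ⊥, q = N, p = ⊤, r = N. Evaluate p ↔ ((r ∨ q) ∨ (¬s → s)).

N

r ∨ q = N ∨ N = N
¬s = ¬⊥ = ⊤
¬s → s = ⊤ → ⊥ = ⊥
(r ∨ q) ∨ (¬s → s) = N ∨ ⊥ = N
p ↔ ((r ∨ q) ∨ (¬s → s)) = ⊤ ↔ N = N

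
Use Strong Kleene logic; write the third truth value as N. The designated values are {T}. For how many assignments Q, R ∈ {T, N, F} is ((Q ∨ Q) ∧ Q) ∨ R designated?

5

Of the 9 assignments, 5 give a value in {T}.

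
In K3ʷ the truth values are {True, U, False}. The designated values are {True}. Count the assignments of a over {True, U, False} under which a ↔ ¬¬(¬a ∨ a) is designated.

1

a=True: True ✓
a=U: U ·
a=False: False ·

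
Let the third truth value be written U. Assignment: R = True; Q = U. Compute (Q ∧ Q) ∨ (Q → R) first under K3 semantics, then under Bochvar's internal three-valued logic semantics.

In K3: Q ∧ Q = U ∧ U = U
Q → R = U → True = True  [¬U ∨ True]
(Q ∧ Q) ∨ (Q → R) = U ∨ True = True
In Bochvar's internal three-valued logic: Q ∧ Q = U ∧ U = U
Q → R = U → True = U  [any arg is the third value ⇒ result is the third value]
(Q ∧ Q) ∨ (Q → R) = U ∨ U = U
They differ because K3 and Bochvar's internal three-valued logic treat U differently under the binary connectives.

True; U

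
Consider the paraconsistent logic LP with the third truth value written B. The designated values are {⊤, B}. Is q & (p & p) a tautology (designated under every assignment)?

Countermodel: q=⊤, p=⊥ gives ⊥, which is not designated.

No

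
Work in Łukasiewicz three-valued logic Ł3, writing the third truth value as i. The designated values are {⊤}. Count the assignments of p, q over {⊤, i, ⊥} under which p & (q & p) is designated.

1

Designated under: (p=⊤, q=⊤).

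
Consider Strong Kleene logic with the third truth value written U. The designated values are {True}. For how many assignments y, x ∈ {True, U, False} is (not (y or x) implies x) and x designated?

Designated under: (y=True, x=True); (y=U, x=True); (y=False, x=True).

3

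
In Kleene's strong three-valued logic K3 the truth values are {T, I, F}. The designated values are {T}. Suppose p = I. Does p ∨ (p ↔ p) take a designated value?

p ↔ p = I ↔ I = I
p ∨ (p ↔ p) = I ∨ I = I
I ∉ {T}.

No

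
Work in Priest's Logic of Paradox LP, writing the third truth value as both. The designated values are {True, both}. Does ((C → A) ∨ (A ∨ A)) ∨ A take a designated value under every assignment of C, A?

No

Countermodel: C=True, A=False gives False, which is not designated.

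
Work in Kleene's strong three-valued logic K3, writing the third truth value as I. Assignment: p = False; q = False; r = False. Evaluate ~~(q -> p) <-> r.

q -> p = False -> False = True
~(q -> p) = ~True = False
~~(q -> p) = ~False = True
~~(q -> p) <-> r = True <-> False = False

False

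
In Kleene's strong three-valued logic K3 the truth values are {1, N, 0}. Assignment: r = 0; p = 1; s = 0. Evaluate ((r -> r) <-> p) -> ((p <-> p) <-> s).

0

r -> r = 0 -> 0 = 1
(r -> r) <-> p = 1 <-> 1 = 1
p <-> p = 1 <-> 1 = 1
(p <-> p) <-> s = 1 <-> 0 = 0
((r -> r) <-> p) -> ((p <-> p) <-> s) = 1 -> 0 = 0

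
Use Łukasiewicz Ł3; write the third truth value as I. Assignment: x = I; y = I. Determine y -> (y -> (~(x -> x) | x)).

True

x -> x = I -> I = True  [min(1, 1−½+½)]
~(x -> x) = ~True = False
~(x -> x) | x = False | I = I
y -> (~(x -> x) | x) = I -> I = True
y -> (y -> (~(x -> x) | x)) = I -> True = True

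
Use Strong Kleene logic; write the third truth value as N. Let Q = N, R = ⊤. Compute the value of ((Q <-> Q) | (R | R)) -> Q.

N

Q <-> Q = N <-> N = N
R | R = ⊤ | ⊤ = ⊤
(Q <-> Q) | (R | R) = N | ⊤ = ⊤
((Q <-> Q) | (R | R)) -> Q = ⊤ -> N = N  [~⊤ | N]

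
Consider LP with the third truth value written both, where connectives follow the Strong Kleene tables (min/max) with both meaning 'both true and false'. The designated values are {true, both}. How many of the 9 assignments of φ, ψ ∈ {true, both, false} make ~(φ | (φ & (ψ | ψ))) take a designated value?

Of the 9 assignments, 6 give a value in {true, both}.

6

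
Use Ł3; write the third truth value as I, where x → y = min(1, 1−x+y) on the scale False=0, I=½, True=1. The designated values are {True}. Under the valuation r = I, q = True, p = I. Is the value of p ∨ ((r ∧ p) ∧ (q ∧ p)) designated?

r ∧ p = I ∧ I = I
q ∧ p = True ∧ I = I
(r ∧ p) ∧ (q ∧ p) = I ∧ I = I
p ∨ ((r ∧ p) ∧ (q ∧ p)) = I ∨ I = I
I ∉ {True}.

No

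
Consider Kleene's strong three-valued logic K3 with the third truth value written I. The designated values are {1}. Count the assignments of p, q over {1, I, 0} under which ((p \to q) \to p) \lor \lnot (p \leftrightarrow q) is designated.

4

Designated under: (p=1, q=1); (p=1, q=I); (p=1, q=0); (p=0, q=1).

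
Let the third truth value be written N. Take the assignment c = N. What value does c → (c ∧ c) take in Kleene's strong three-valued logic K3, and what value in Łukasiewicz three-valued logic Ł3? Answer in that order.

N; True

In Kleene's strong three-valued logic K3: c ∧ c = N ∧ N = N
c → (c ∧ c) = N → N = N  [¬N ∨ N]
In Łukasiewicz three-valued logic Ł3: c ∧ c = N ∧ N = N
c → (c ∧ c) = N → N = True  [min(1, 1−½+½)]
They differ because Kleene's strong three-valued logic K3 and Łukasiewicz three-valued logic Ł3 treat N differently under implication.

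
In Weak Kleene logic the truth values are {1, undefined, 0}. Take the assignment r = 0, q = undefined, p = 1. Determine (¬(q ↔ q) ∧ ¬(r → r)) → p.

undefined

q ↔ q = undefined ↔ undefined = undefined
¬(q ↔ q) = ¬undefined = undefined
r → r = 0 → 0 = 1
¬(r → r) = ¬1 = 0
¬(q ↔ q) ∧ ¬(r → r) = undefined ∧ 0 = undefined
(¬(q ↔ q) ∧ ¬(r → r)) → p = undefined → 1 = undefined  [any arg is the third value ⇒ result is the third value]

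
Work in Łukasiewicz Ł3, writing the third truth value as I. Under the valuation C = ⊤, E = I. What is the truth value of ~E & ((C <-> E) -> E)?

I

~E = ~I = I
C <-> E = ⊤ <-> I = I  [1 − |1−½|]
(C <-> E) -> E = I -> I = ⊤
~E & ((C <-> E) -> E) = I & ⊤ = I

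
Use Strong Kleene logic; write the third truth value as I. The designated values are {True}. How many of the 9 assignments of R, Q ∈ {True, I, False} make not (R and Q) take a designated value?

Of the 9 assignments, 5 give a value in {True}.

5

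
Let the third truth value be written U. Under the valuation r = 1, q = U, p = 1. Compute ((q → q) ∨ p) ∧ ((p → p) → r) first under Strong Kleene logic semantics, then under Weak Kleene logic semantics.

In Strong Kleene logic: q → q = U → U = U  [¬U ∨ U]
(q → q) ∨ p = U ∨ 1 = 1
p → p = 1 → 1 = 1
(p → p) → r = 1 → 1 = 1
((q → q) ∨ p) ∧ ((p → p) → r) = 1 ∧ 1 = 1
In Weak Kleene logic: q → q = U → U = U  [any arg is the third value ⇒ result is the third value]
(q → q) ∨ p = U ∨ 1 = U
p → p = 1 → 1 = 1
(p → p) → r = 1 → 1 = 1
((q → q) ∨ p) ∧ ((p → p) → r) = U ∧ 1 = U
They differ because Strong Kleene logic and Weak Kleene logic treat U differently under the binary connectives.

1; U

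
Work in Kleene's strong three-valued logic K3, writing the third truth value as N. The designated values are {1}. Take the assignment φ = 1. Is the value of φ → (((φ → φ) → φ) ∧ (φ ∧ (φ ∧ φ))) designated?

φ → φ = 1 → 1 = 1
(φ → φ) → φ = 1 → 1 = 1
φ ∧ φ = 1 ∧ 1 = 1
φ ∧ (φ ∧ φ) = 1 ∧ 1 = 1
((φ → φ) → φ) ∧ (φ ∧ (φ ∧ φ)) = 1 ∧ 1 = 1
φ → (((φ → φ) → φ) ∧ (φ ∧ (φ ∧ φ))) = 1 → 1 = 1
1 ∈ {1}.

Yes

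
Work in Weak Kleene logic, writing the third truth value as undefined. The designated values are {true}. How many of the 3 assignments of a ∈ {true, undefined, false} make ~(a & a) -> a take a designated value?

1

a=true: true ✓
a=undefined: undefined ·
a=false: false ·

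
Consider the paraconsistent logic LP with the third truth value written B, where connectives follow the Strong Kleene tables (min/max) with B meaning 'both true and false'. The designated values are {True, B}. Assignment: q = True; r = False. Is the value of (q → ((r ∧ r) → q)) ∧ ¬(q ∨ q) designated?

r ∧ r = False ∧ False = False
(r ∧ r) → q = False → True = True
q → ((r ∧ r) → q) = True → True = True
q ∨ q = True ∨ True = True
¬(q ∨ q) = ¬True = False
(q → ((r ∧ r) → q)) ∧ ¬(q ∨ q) = True ∧ False = False
False ∉ {True, B}.

No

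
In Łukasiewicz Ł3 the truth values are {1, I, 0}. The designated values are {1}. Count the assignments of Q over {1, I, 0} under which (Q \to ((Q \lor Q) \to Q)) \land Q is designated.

Q=1: 1 ✓
Q=I: I ·
Q=0: 0 ·

1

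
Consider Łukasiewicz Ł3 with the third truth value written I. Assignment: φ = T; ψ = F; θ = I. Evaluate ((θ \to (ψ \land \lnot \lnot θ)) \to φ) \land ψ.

\lnot θ = \lnot I = I
\lnot \lnot θ = \lnot I = I
ψ \land \lnot \lnot θ = F \land I = F
θ \to (ψ \land \lnot \lnot θ) = I \to F = I  [min(1, 1−½+0)]
(θ \to (ψ \land \lnot \lnot θ)) \to φ = I \to T = T
((θ \to (ψ \land \lnot \lnot θ)) \to φ) \land ψ = T \land F = F

F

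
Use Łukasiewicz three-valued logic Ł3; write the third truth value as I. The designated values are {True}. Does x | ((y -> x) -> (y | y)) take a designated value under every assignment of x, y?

No

Countermodel: x=I, y=I gives I, which is not designated.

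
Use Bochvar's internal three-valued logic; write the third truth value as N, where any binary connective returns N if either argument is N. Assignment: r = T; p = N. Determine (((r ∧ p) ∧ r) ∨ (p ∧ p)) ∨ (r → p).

N

r ∧ p = T ∧ N = N
(r ∧ p) ∧ r = N ∧ T = N
p ∧ p = N ∧ N = N
((r ∧ p) ∧ r) ∨ (p ∧ p) = N ∨ N = N
r → p = T → N = N  [any arg is the third value ⇒ result is the third value]
(((r ∧ p) ∧ r) ∨ (p ∧ p)) ∨ (r → p) = N ∨ N = N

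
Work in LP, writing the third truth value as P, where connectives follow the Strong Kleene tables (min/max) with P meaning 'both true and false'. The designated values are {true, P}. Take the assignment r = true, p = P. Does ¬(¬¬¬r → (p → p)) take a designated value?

No

¬r = ¬true = false
¬¬r = ¬false = true
¬¬¬r = ¬true = false
p → p = P → P = P
¬¬¬r → (p → p) = false → P = true
¬(¬¬¬r → (p → p)) = ¬true = false
false ∉ {true, P}.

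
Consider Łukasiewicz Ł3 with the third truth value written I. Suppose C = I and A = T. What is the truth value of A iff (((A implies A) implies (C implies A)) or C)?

T

A implies A = T implies T = T
C implies A = I implies T = T  [min(1, 1−½+1)]
(A implies A) implies (C implies A) = T implies T = T
((A implies A) implies (C implies A)) or C = T or I = T
A iff (((A implies A) implies (C implies A)) or C) = T iff T = T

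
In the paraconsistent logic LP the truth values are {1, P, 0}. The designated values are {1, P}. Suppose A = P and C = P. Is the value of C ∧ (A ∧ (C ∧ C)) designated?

C ∧ C = P ∧ P = P
A ∧ (C ∧ C) = P ∧ P = P
C ∧ (A ∧ (C ∧ C)) = P ∧ P = P
P ∈ {1, P}.

Yes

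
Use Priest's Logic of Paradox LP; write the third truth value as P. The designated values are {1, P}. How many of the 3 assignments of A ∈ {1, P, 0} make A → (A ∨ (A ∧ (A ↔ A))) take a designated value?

A=1: 1 ✓
A=P: P ✓
A=0: 1 ✓

3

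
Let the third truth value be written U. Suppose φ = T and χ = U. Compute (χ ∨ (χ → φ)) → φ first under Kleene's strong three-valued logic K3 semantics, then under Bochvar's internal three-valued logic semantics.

T; U

In Kleene's strong three-valued logic K3: χ → φ = U → T = T  [¬U ∨ T]
χ ∨ (χ → φ) = U ∨ T = T
(χ ∨ (χ → φ)) → φ = T → T = T
In Bochvar's internal three-valued logic: χ → φ = U → T = U  [any arg is the third value ⇒ result is the third value]
χ ∨ (χ → φ) = U ∨ U = U
(χ ∨ (χ → φ)) → φ = U → T = U
They differ because Kleene's strong three-valued logic K3 and Bochvar's internal three-valued logic treat U differently under the binary connectives.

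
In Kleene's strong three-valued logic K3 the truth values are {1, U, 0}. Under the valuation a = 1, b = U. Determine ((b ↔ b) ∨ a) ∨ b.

b ↔ b = U ↔ U = U
(b ↔ b) ∨ a = U ∨ 1 = 1
((b ↔ b) ∨ a) ∨ b = 1 ∨ U = 1

1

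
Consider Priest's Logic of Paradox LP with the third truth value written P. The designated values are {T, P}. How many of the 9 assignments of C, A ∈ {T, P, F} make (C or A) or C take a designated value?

8

Of the 9 assignments, 8 give a value in {T, P}.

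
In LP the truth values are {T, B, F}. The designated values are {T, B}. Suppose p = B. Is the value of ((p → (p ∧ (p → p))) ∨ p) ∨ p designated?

Yes

p → p = B → B = B  [¬B ∨ B]
p ∧ (p → p) = B ∧ B = B
p → (p ∧ (p → p)) = B → B = B
(p → (p ∧ (p → p))) ∨ p = B ∨ B = B
((p → (p ∧ (p → p))) ∨ p) ∨ p = B ∨ B = B
B ∈ {T, B}.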